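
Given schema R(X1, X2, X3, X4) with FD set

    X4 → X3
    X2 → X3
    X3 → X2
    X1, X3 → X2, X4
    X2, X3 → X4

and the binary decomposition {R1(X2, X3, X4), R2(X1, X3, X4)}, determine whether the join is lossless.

Common attributes: R1 ∩ R2 = {X3, X4}.
Closure of {X3, X4}: X3 → X2 applies, adding X2. So (X3, X4)⁺ = {X2, X3, X4}.
This closure contains every attribute of R1, so R1 ∩ R2 → R1. The join is lossless.

Yes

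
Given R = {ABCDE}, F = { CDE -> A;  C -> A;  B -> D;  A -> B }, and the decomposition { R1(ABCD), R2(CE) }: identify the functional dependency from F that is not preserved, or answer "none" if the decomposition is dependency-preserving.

none

CDE → A: restricted closure across fragments reaches A.
C → A lies within R1.
B → D lies within R1.
A → B lies within R1.
Every dependency is enforceable on the fragments, so the decomposition is dependency-preserving.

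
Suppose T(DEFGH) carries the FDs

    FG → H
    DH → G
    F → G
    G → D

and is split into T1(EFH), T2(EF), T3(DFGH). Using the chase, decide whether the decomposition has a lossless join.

Chase test. Columns are DEFGH; row i has aⱼ where attribute j ∈ Ti, else bᵢⱼ.
Initial tableau (one row per fragment):
  row 1: b11 a2 a3 b14 a5
  row 2: b21 a2 a3 b24 b25
  row 3: a1 b32 a3 a4 a5
Rows 1 and 2 agree on F; apply F→G and equate their G entries.
Rows 1 and 3 agree on F; apply F→G and equate their G entries.
Rows 1 and 2 agree on G; apply G→D and equate their D entries.
Rows 1 and 3 agree on G; apply G→D and equate their D entries.
Rows 1 and 2 agree on FG; apply FG→H and equate their H entries.
Row 1 is now all distinguished symbols — the join is lossless.

Yes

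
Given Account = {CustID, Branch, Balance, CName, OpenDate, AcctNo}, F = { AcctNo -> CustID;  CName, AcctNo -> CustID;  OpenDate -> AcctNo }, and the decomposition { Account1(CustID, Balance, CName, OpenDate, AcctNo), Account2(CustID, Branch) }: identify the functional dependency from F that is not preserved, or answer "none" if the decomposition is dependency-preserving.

none

AcctNo → CustID lies within Account1.
CName, AcctNo → CustID lies within Account1.
OpenDate → AcctNo lies within Account1.
Every dependency is enforceable on the fragments, so the decomposition is dependency-preserving.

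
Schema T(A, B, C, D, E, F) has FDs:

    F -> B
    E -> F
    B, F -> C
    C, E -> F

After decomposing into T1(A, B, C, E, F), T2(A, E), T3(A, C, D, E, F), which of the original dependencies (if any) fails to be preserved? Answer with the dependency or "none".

F → B lies within T1.
E → F lies within T1.
B, F → C lies within T1.
C, E → F lies within T1.
Every dependency is enforceable on the fragments, so the decomposition is dependency-preserving.

none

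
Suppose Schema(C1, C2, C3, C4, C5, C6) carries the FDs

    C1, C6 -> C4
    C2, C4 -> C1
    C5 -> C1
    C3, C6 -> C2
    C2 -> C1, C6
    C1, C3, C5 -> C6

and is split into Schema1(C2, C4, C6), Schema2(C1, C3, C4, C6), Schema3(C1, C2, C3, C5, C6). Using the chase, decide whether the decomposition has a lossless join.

Chase test. Columns are C1, C2, C3, C4, C5, C6; row i has aⱼ where attribute j ∈ Schemai, else bᵢⱼ.
Initial tableau (one row per fragment):
  row 1: b11 a2 b13 a4 b15 a6
  row 2: a1 b22 a3 a4 b25 a6
  row 3: a1 a2 a3 b34 a5 a6
Rows 2 and 3 agree on C1, C6; apply C1, C6→C4 and equate their C4 entries.
Rows 1 and 3 agree on C2, C4; apply C2, C4→C1 and equate their C1 entries.
Rows 2 and 3 agree on C3, C6; apply C3, C6→C2 and equate their C2 entries.
Row 3 is now all distinguished symbols — the join is lossless.

Yes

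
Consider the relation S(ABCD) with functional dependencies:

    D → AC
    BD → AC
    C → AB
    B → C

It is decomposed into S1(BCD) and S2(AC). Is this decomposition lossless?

Common attributes: S1 ∩ S2 = {C}.
Closure of {C}: C → AB applies, adding AB. So (C)⁺ = {ABC}.
This closure contains every attribute of S2, so S1 ∩ S2 → S2. The join is lossless.

Yes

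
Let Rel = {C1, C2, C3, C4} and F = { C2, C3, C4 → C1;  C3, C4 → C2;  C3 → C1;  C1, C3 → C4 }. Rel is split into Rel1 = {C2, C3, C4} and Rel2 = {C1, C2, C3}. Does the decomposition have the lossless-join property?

Common attributes: Rel1 ∩ Rel2 = {C2, C3}.
Closure of {C2, C3}: C3 → C1 applies, adding C1; C1, C3 → C4 applies, adding C4. So (C2, C3)⁺ = {C1, C2, C3, C4}.
This closure contains every attribute of Rel1, so Rel1 ∩ Rel2 → Rel1. The join is lossless.

Yes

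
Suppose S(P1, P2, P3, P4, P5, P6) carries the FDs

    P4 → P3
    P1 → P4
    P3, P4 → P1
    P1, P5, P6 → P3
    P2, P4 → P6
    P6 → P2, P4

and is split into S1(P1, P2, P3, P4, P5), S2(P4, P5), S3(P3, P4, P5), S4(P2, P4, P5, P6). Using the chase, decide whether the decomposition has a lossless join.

Yes

Chase test. Columns are P1, P2, P3, P4, P5, P6; row i has aⱼ where attribute j ∈ Si, else bᵢⱼ.
Initial tableau (one row per fragment):
  row 1: a1 a2 a3 a4 a5 b16
  row 2: b21 b22 b23 a4 a5 b26
  row 3: b31 b32 a3 a4 a5 b36
  row 4: b41 a2 b43 a4 a5 a6
Rows 1 and 2 agree on P4; apply P4→P3 and equate their P3 entries.
Rows 1 and 4 agree on P4; apply P4→P3 and equate their P3 entries.
Rows 1 and 2 agree on P3, P4; apply P3, P4→P1 and equate their P1 entries.
Rows 1 and 3 agree on P3, P4; apply P3, P4→P1 and equate their P1 entries.
Rows 1 and 4 agree on P3, P4; apply P3, P4→P1 and equate their P1 entries.
Rows 1 and 4 agree on P2, P4; apply P2, P4→P6 and equate their P6 entries.
Row 1 is now all distinguished symbols — the join is lossless.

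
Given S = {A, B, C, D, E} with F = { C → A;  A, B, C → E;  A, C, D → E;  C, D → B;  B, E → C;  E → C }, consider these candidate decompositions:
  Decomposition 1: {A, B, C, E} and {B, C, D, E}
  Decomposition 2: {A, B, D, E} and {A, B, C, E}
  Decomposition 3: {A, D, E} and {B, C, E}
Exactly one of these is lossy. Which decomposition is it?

Decomposition 1: common = {B, C, E}, closure = {A, B, C, E} → lossless.
Decomposition 2: common = {A, B, E}, closure = {A, B, C, E} → lossless.
Decomposition 3: common = {E}, closure = {A, C, E} → lossy.

Decomposition 3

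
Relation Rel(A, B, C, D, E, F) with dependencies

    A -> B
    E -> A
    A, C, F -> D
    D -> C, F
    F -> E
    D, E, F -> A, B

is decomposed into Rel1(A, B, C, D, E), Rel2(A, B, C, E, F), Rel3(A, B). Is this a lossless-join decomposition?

No

Chase test. Columns are A, B, C, D, E, F; row i has aⱼ where attribute j ∈ Reli, else bᵢⱼ.
Initial tableau (one row per fragment):
  row 1: a1 a2 a3 a4 a5 b16
  row 2: a1 a2 a3 b24 a5 a6
  row 3: a1 a2 b33 b34 b35 b36
No row becomes fully distinguished — the join is lossy.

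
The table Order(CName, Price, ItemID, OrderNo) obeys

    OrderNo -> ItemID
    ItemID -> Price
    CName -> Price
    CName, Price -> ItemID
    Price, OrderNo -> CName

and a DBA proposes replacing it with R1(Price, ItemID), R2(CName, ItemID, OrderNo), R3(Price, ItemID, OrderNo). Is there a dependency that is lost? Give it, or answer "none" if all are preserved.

OrderNo → ItemID lies within R2.
ItemID → Price lies within R1.
CName → Price: restricted closure across fragments reaches Price.
CName, Price → ItemID: restricted closure across fragments reaches ItemID.
Price, OrderNo → CName: restricted closure across fragments reaches CName.
Every dependency is enforceable on the fragments, so the decomposition is dependency-preserving.

none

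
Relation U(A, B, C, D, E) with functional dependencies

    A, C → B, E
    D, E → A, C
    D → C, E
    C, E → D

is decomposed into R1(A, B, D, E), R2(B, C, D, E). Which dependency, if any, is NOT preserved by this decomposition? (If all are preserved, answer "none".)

Check A, C → B, E: no single fragment contains all of {A, B, C, E}, and the restricted closure of {A, C} across the fragments never reaches {B, E}.
D, E → A, C is preserved.
D → C, E is preserved.
C, E → D is preserved.

A, C → B, E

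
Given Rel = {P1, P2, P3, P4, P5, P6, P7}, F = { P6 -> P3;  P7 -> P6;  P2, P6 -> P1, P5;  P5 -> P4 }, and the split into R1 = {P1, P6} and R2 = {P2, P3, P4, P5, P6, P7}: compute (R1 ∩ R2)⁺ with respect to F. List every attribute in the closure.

P3, P6

R1 ∩ R2 = {P6}.
P6 → P3 applies, adding P3
Closure: {P3, P6}.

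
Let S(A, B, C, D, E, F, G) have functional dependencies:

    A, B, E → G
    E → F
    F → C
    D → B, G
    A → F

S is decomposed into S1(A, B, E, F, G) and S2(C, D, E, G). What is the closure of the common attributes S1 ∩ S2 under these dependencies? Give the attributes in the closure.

C, E, F, G

S1 ∩ S2 = {E, G}.
E → F applies, adding F
F → C applies, adding C
Closure: {C, E, F, G}.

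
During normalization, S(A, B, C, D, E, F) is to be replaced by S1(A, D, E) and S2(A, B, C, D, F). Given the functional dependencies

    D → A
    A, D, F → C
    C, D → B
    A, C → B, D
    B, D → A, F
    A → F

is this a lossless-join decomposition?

Yes

Common attributes: S1 ∩ S2 = {A, D}.
Closure of {A, D}: A → F applies, adding F; A, D, F → C applies, adding C; C, D → B applies, adding B. So (A, D)⁺ = {A, B, C, D, F}.
This closure contains every attribute of S2, so S1 ∩ S2 → S2. The join is lossless.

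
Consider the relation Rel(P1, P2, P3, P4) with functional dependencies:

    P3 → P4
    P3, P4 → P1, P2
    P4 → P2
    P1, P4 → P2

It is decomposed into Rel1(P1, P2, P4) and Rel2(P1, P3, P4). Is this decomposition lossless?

Common attributes: Rel1 ∩ Rel2 = {P1, P4}.
Closure of {P1, P4}: P4 → P2 applies, adding P2. So (P1, P4)⁺ = {P1, P2, P4}.
This closure contains every attribute of Rel1, so Rel1 ∩ Rel2 → Rel1. The join is lossless.

Yes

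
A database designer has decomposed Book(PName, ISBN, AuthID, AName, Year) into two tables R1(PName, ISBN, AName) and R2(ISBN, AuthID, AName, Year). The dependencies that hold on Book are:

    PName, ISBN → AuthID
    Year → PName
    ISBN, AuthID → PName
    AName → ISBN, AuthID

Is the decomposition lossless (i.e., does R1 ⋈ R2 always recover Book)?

Common attributes: R1 ∩ R2 = {ISBN, AName}.
Closure of {ISBN, AName}: AName → ISBN, AuthID applies, adding AuthID; ISBN, AuthID → PName applies, adding PName. So (ISBN, AName)⁺ = {PName, ISBN, AuthID, AName}.
This closure contains every attribute of R1, so R1 ∩ R2 → R1. The join is lossless.

Yes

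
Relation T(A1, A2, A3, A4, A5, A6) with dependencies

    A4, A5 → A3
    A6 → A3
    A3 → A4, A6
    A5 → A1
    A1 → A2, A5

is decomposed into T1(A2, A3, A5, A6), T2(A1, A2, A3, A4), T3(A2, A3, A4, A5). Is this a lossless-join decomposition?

No

Chase test. Columns are A1, A2, A3, A4, A5, A6; row i has aⱼ where attribute j ∈ Ti, else bᵢⱼ.
Initial tableau (one row per fragment):
  row 1: b11 a2 a3 b14 a5 a6
  row 2: a1 a2 a3 a4 b25 b26
  row 3: b31 a2 a3 a4 a5 b36
Rows 1 and 2 agree on A3; apply A3→A4, A6 and equate their A4, A6 entries.
Rows 1 and 3 agree on A3; apply A3→A4, A6 and equate their A4, A6 entries.
Rows 1 and 3 agree on A5; apply A5→A1 and equate their A1 entries.
No row becomes fully distinguished — the join is lossy.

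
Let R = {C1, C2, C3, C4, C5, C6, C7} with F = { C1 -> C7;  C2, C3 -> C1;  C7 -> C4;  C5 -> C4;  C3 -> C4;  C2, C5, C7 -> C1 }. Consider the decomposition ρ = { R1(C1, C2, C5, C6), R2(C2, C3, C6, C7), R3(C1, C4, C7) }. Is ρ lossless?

No

Chase test. Columns are C1, C2, C3, C4, C5, C6, C7; row i has aⱼ where attribute j ∈ Ri, else bᵢⱼ.
Initial tableau (one row per fragment):
  row 1: a1 a2 b13 b14 a5 a6 b17
  row 2: b21 a2 a3 b24 b25 a6 a7
  row 3: a1 b32 b33 a4 b35 b36 a7
Rows 1 and 3 agree on C1; apply C1→C7 and equate their C7 entries.
Rows 1 and 2 agree on C7; apply C7→C4 and equate their C4 entries.
Rows 1 and 3 agree on C7; apply C7→C4 and equate their C4 entries.
No row becomes fully distinguished — the join is lossy.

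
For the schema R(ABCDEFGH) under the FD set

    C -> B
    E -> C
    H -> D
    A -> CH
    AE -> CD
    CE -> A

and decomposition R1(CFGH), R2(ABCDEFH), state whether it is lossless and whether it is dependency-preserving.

lossy but dependency-preserving

Lossless test: (CFH)⁺ = {BCDFH}, which is a superkey of neither fragment — lossy.
Dependency preservation: every FD's attributes lie within a single fragment, so each can be enforced locally — preserved.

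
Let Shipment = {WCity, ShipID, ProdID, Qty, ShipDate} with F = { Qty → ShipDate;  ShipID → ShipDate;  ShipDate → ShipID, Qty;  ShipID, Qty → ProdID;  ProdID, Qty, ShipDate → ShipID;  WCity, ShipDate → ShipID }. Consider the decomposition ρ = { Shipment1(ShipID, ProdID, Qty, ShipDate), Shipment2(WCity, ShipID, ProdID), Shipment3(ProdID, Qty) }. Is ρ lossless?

Chase test. Columns are WCity, ShipID, ProdID, Qty, ShipDate; row i has aⱼ where attribute j ∈ Shipmenti, else bᵢⱼ.
Initial tableau (one row per fragment):
  row 1: b11 a2 a3 a4 a5
  row 2: a1 a2 a3 b24 b25
  row 3: b31 b32 a3 a4 b35
Rows 1 and 3 agree on Qty; apply Qty→ShipDate and equate their ShipDate entries.
Rows 1 and 2 agree on ShipID; apply ShipID→ShipDate and equate their ShipDate entries.
Rows 1 and 2 agree on ShipDate; apply ShipDate→ShipID, Qty and equate their ShipID, Qty entries.
Rows 1 and 3 agree on ShipDate; apply ShipDate→ShipID, Qty and equate their ShipID, Qty entries.
Row 2 is now all distinguished symbols — the join is lossless.

Yes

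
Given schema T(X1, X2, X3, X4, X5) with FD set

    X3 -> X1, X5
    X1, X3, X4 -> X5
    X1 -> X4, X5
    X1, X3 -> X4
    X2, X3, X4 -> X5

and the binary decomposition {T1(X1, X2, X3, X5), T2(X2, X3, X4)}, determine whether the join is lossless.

Common attributes: T1 ∩ T2 = {X2, X3}.
Closure of {X2, X3}: X3 → X1, X5 applies, adding X1, X5; X1 → X4, X5 applies, adding X4. So (X2, X3)⁺ = {X1, X2, X3, X4, X5}.
This closure contains every attribute of T1, so T1 ∩ T2 → T1. The join is lossless.

Yes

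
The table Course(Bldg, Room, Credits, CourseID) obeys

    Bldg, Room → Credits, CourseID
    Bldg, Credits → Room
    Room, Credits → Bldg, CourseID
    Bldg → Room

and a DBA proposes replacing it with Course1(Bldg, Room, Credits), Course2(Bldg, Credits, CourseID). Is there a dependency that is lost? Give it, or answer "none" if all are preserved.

none

Bldg, Room → Credits, CourseID: restricted closure across fragments reaches Credits, CourseID.
Bldg, Credits → Room lies within Course1.
Room, Credits → Bldg, CourseID: restricted closure across fragments reaches Bldg, CourseID.
Bldg → Room lies within Course1.
Every dependency is enforceable on the fragments, so the decomposition is dependency-preserving.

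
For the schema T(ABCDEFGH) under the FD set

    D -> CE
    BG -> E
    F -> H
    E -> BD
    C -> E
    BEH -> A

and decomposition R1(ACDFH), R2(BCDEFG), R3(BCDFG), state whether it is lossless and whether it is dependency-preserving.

Lossless test (chase): Rows 1 and 2 agree on D; apply D→CE and equate their CE entries. Rows 1 and 3 agree on D; apply D→CE and equate their CE entries. Rows 1 and 2 agree on F; apply F→H and equate their H entries. Rows 1 and 3 agree on F; apply F→H and equate their H entries. Rows 1 and 2 agree on E; apply E→BD and equate their BD entries. Rows 1 and 2 agree on BEH; apply BEH→A and equate their A entries. Rows 1 and 3 agree on BEH; apply BEH→A and equate their A entries. Row 2 is now all distinguished symbols — the join is lossless.
Dependency preservation: BEH → A is not contained in any single fragment, but the restricted closure of its left-hand side across the fragments still reaches the right-hand side; the remaining FDs each lie inside some fragment. All dependencies are preserved.

lossless and dependency-preserving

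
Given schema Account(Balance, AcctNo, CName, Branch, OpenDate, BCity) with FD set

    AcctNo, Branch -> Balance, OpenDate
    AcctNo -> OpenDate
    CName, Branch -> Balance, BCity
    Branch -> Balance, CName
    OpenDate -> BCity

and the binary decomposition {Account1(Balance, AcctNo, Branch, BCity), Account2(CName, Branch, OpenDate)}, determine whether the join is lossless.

Common attributes: Account1 ∩ Account2 = {Branch}.
Closure of {Branch}: Branch → Balance, CName applies, adding Balance, CName; CName, Branch → Balance, BCity applies, adding BCity. So (Branch)⁺ = {Balance, CName, Branch, BCity}.
The closure contains neither all of Account1 = {Balance, AcctNo, Branch, BCity} nor all of Account2 = {CName, Branch, OpenDate}, so the common attributes are not a superkey of either fragment. The join is lossy.

No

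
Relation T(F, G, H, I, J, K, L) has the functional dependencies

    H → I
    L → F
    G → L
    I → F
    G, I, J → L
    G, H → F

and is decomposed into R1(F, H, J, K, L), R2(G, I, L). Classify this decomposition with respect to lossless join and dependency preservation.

lossy and not dependency-preserving

Lossless test: (L)⁺ = {F, L}, which is a superkey of neither fragment — lossy.
Dependency preservation: the restricted closure of {H} across the fragments never reaches {I}, so H → I cannot be enforced without a join — not preserved.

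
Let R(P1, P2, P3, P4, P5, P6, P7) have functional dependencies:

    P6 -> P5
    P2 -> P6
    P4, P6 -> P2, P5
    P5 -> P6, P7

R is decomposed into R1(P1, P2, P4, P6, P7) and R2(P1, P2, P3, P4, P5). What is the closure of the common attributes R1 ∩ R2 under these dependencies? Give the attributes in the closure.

R1 ∩ R2 = {P1, P2, P4}.
P2 → P6 applies, adding P6
P4, P6 → P2, P5 applies, adding P5
P5 → P6, P7 applies, adding P7
Closure: {P1, P2, P4, P5, P6, P7}.

P1, P2, P4, P5, P6, P7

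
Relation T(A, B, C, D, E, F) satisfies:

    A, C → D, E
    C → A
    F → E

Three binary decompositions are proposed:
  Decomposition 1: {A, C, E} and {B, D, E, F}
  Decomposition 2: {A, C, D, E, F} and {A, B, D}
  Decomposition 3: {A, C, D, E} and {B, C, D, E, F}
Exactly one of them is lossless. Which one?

Decomposition 3

Decomposition 1: common = {E}, closure = {E} → lossy.
Decomposition 2: common = {A, D}, closure = {A, D} → lossy.
Decomposition 3: common = {C, D, E}, closure = {A, C, D, E} → lossless.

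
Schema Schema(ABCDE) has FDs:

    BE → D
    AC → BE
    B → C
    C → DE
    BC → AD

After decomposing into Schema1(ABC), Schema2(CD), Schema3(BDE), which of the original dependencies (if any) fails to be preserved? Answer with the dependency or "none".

Check C → DE: no single fragment contains all of {CDE}, and the restricted closure of {C} across the fragments never reaches {DE}.
BE → D is preserved.
AC → BE is preserved.
B → C is preserved.
BC → AD is preserved.

C → DE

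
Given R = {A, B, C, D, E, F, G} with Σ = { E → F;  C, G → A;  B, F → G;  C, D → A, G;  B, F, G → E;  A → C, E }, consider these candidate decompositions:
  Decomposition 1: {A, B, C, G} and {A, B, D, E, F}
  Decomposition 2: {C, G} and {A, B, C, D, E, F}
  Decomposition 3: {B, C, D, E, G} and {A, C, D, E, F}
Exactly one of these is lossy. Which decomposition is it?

Decomposition 1: common = {A, B}, closure = {A, B, C, E, F, G} → lossless.
Decomposition 2: common = {C}, closure = {C} → lossy.
Decomposition 3: common = {C, D, E}, closure = {A, C, D, E, F, G} → lossless.

Decomposition 2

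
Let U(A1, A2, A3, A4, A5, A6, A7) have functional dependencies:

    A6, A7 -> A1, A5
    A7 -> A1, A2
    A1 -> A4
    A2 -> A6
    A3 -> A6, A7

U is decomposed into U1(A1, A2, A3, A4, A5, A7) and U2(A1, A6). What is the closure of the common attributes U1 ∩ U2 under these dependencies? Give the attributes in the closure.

U1 ∩ U2 = {A1}.
A1 → A4 applies, adding A4
Closure: {A1, A4}.

A1, A4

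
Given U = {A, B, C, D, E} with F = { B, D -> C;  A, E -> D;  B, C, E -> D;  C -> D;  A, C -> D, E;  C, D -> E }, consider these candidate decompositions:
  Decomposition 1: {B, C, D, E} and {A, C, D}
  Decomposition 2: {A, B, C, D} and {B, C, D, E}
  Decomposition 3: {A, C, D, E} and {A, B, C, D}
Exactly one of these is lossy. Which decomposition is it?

Decomposition 1

Decomposition 1: common = {C, D}, closure = {C, D, E} → lossy.
Decomposition 2: common = {B, C, D}, closure = {B, C, D, E} → lossless.
Decomposition 3: common = {A, C, D}, closure = {A, C, D, E} → lossless.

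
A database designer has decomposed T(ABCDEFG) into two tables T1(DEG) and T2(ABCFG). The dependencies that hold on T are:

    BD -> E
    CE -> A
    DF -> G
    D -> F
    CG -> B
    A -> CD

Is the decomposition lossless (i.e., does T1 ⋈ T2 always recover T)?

Common attributes: T1 ∩ T2 = {G}.
No dependency enlarges {G}, so (G)⁺ = {G}.
The closure contains neither all of T1 = {DEG} nor all of T2 = {ABCFG}, so the common attributes are not a superkey of either fragment. The join is lossy.

No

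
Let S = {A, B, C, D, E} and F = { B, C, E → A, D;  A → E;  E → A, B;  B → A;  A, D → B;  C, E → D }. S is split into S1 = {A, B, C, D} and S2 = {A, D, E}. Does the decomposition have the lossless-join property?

Yes

Common attributes: S1 ∩ S2 = {A, D}.
Closure of {A, D}: A → E applies, adding E; E → A, B applies, adding B. So (A, D)⁺ = {A, B, D, E}.
This closure contains every attribute of S2, so S1 ∩ S2 → S2. The join is lossless.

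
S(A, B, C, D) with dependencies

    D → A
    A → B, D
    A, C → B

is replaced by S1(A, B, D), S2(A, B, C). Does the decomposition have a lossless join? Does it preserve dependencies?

Lossless test: (A, B)⁺ = {A, B, D}, which contains all of one fragment — lossless.
Dependency preservation: every FD's attributes lie within a single fragment, so each can be enforced locally — preserved.

lossless and dependency-preserving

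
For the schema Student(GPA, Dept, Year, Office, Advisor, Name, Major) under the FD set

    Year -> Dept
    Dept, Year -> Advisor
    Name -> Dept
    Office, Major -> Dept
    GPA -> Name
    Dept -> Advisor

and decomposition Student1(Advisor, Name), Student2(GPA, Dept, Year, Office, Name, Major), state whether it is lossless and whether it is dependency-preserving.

lossless but not dependency-preserving

Lossless test: (Name)⁺ = {Dept, Advisor, Name}, which contains all of one fragment — lossless.
Dependency preservation: the restricted closure of {Dept, Year} across the fragments never reaches {Advisor}, so Dept, Year → Advisor cannot be enforced without a join — not preserved.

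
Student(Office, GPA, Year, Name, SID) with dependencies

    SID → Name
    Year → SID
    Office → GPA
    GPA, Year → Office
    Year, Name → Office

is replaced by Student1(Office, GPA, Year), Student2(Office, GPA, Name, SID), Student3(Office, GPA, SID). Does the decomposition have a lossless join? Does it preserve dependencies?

Lossless test (chase): Rows 2 and 3 agree on SID; apply SID→Name and equate their Name entries. No row becomes fully distinguished — the join is lossy.
Dependency preservation: the restricted closure of {Year} across the fragments never reaches {SID}, so Year → SID cannot be enforced without a join — not preserved.

lossy and not dependency-preserving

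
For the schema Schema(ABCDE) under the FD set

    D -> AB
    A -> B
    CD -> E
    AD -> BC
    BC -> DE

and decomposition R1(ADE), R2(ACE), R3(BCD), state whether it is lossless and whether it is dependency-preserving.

lossless but not dependency-preserving

Lossless test (chase): Rows 1 and 3 agree on D; apply D→AB and equate their AB entries. Rows 1 and 2 agree on A; apply A→B and equate their B entries. Rows 1 and 3 agree on AD; apply AD→BC and equate their BC entries. Rows 1 and 2 agree on BC; apply BC→DE and equate their DE entries. Rows 1 and 3 agree on BC; apply BC→DE and equate their DE entries. Row 1 is now all distinguished symbols — the join is lossless.
Dependency preservation: the restricted closure of {A} across the fragments never reaches {B}, so A → B cannot be enforced without a join — not preserved.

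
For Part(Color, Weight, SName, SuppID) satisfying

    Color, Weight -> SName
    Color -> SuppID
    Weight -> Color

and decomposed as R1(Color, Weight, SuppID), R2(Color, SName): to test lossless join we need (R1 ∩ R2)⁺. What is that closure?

Color, SuppID

R1 ∩ R2 = {Color}.
Color → SuppID applies, adding SuppID
Closure: {Color, SuppID}.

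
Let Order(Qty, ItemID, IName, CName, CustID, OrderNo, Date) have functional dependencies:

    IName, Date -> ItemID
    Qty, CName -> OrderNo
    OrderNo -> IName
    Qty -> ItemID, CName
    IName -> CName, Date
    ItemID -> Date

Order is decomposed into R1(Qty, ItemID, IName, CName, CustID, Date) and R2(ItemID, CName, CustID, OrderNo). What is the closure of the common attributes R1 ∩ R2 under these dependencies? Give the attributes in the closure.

R1 ∩ R2 = {ItemID, CName, CustID}.
ItemID → Date applies, adding Date
Closure: {ItemID, CName, CustID, Date}.

ItemID, CName, CustID, Date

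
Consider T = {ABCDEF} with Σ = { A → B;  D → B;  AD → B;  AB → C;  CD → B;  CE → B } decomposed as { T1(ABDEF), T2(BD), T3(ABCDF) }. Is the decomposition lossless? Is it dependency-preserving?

Lossless test (chase): Rows 1 and 3 agree on AB; apply AB→C and equate their C entries. Row 1 is now all distinguished symbols — the join is lossless.
Dependency preservation: the restricted closure of {CE} across the fragments never reaches {B}, so CE → B cannot be enforced without a join — not preserved.

lossless but not dependency-preserving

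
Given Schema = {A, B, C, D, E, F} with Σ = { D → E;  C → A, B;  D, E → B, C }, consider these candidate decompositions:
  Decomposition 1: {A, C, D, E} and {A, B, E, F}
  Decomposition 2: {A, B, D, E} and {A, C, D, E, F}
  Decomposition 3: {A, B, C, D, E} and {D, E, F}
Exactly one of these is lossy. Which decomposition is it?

Decomposition 1: common = {A, E}, closure = {A, E} → lossy.
Decomposition 2: common = {A, D, E}, closure = {A, B, C, D, E} → lossless.
Decomposition 3: common = {D, E}, closure = {A, B, C, D, E} → lossless.

Decomposition 1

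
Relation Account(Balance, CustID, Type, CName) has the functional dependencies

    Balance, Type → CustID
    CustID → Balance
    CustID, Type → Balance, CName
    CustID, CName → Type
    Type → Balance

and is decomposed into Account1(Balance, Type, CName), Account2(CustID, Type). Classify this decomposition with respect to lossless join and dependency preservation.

Lossless test: (Type)⁺ = {Balance, CustID, Type, CName}, which contains all of one fragment — lossless.
Dependency preservation: the restricted closure of {CustID} across the fragments never reaches {Balance}, so CustID → Balance cannot be enforced without a join — not preserved.

lossless but not dependency-preserving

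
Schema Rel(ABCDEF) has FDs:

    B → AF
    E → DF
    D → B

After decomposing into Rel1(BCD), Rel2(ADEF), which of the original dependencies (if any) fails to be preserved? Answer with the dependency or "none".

Check B → AF: no single fragment contains all of {ABF}, and the restricted closure of {B} across the fragments never reaches {AF}.
E → DF is preserved.
D → B is preserved.

B → AF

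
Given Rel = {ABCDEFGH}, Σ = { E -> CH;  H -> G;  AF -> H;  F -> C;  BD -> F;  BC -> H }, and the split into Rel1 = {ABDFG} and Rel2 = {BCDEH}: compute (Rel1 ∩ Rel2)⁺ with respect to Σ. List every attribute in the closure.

Rel1 ∩ Rel2 = {BD}.
BD → F applies, adding F
F → C applies, adding C
BC → H applies, adding H
H → G applies, adding G
Closure: {BCDFGH}.

BCDFGH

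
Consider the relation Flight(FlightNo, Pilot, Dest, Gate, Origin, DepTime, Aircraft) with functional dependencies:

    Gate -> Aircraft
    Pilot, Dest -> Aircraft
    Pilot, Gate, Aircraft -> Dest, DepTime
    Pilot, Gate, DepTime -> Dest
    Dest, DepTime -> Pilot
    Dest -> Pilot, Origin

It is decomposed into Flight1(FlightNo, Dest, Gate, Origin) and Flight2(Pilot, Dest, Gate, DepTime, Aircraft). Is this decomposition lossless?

Yes

Common attributes: Flight1 ∩ Flight2 = {Dest, Gate}.
Closure of {Dest, Gate}: Gate → Aircraft applies, adding Aircraft; Dest → Pilot, Origin applies, adding Pilot, Origin; Pilot, Gate, Aircraft → Dest, DepTime applies, adding DepTime. So (Dest, Gate)⁺ = {Pilot, Dest, Gate, Origin, DepTime, Aircraft}.
This closure contains every attribute of Flight2, so Flight1 ∩ Flight2 → Flight2. The join is lossless.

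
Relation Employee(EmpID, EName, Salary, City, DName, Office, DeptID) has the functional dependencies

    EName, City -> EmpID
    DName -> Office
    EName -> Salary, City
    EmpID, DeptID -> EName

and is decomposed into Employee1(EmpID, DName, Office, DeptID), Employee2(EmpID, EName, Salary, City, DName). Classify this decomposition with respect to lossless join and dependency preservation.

Lossless test: (EmpID, DName)⁺ = {EmpID, DName, Office}, which is a superkey of neither fragment — lossy.
Dependency preservation: the restricted closure of {EmpID, DeptID} across the fragments never reaches {EName}, so EmpID, DeptID → EName cannot be enforced without a join — not preserved.

lossy and not dependency-preserving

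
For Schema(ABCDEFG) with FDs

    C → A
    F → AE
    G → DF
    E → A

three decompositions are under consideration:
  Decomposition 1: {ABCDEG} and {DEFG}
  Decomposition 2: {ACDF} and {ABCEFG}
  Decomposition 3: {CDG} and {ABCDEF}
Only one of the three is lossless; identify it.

Decomposition 1

Decomposition 1: common = {DEG}, closure = {ADEFG} → lossless.
Decomposition 2: common = {ACF}, closure = {ACEF} → lossy.
Decomposition 3: common = {CD}, closure = {ACD} → lossy.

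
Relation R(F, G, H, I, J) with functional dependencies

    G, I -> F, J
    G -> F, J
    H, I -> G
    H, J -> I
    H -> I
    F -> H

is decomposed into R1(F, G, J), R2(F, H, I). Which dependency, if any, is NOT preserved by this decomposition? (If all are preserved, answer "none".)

none

G, I → F, J: restricted closure across fragments reaches F, J.
G → F, J lies within R1.
H, I → G: restricted closure across fragments reaches G.
H, J → I: restricted closure across fragments reaches I.
H → I lies within R2.
F → H lies within R2.
Every dependency is enforceable on the fragments, so the decomposition is dependency-preserving.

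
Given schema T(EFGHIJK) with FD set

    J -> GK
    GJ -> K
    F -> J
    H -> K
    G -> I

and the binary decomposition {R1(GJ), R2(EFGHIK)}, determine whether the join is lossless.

Common attributes: R1 ∩ R2 = {G}.
Closure of {G}: G → I applies, adding I. So (G)⁺ = {GI}.
The closure contains neither all of R1 = {GJ} nor all of R2 = {EFGHIK}, so the common attributes are not a superkey of either fragment. The join is lossy.

No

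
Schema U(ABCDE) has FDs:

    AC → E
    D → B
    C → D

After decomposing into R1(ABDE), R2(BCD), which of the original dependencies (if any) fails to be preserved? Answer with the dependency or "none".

Check AC → E: no single fragment contains all of {ACE}, and the restricted closure of {AC} across the fragments never reaches {E}.
D → B is preserved.
C → D is preserved.

AC → E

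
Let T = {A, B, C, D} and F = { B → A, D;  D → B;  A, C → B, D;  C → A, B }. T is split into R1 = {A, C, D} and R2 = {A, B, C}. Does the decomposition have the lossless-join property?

Common attributes: R1 ∩ R2 = {A, C}.
Closure of {A, C}: A, C → B, D applies, adding B, D. So (A, C)⁺ = {A, B, C, D}.
This closure contains every attribute of R1, so R1 ∩ R2 → R1. The join is lossless.

Yes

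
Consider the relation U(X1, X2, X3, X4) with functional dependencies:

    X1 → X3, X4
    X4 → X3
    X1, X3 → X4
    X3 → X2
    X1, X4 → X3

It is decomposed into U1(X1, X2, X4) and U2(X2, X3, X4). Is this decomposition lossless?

Yes

Common attributes: U1 ∩ U2 = {X2, X4}.
Closure of {X2, X4}: X4 → X3 applies, adding X3. So (X2, X4)⁺ = {X2, X3, X4}.
This closure contains every attribute of U2, so U1 ∩ U2 → U2. The join is lossless.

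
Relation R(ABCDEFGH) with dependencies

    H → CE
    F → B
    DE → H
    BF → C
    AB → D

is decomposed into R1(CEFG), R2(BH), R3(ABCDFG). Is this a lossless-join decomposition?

Chase test. Columns are ABCDEFGH; row i has aⱼ where attribute j ∈ Ri, else bᵢⱼ.
Initial tableau (one row per fragment):
  row 1: b11 b12 a3 b14 a5 a6 a7 b18
  row 2: b21 a2 b23 b24 b25 b26 b27 a8
  row 3: a1 a2 a3 a4 b35 a6 a7 b38
Rows 1 and 3 agree on F; apply F→B and equate their B entries.
No row becomes fully distinguished — the join is lossy.

No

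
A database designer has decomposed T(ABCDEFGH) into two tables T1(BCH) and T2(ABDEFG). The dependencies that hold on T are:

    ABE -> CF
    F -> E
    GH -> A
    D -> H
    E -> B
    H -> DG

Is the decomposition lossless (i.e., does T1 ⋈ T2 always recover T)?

Common attributes: T1 ∩ T2 = {B}.
No dependency enlarges {B}, so (B)⁺ = {B}.
The closure contains neither all of T1 = {BCH} nor all of T2 = {ABDEFG}, so the common attributes are not a superkey of either fragment. The join is lossy.

No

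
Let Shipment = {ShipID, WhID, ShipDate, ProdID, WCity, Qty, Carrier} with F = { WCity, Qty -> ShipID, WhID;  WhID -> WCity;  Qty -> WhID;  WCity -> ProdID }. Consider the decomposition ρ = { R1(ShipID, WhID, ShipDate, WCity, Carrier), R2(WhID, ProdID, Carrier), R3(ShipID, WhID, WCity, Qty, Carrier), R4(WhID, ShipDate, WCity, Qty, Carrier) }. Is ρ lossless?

Chase test. Columns are ShipID, WhID, ShipDate, ProdID, WCity, Qty, Carrier; row i has aⱼ where attribute j ∈ Ri, else bᵢⱼ.
Initial tableau (one row per fragment):
  row 1: a1 a2 a3 b14 a5 b16 a7
  row 2: b21 a2 b23 a4 b25 b26 a7
  row 3: a1 a2 b33 b34 a5 a6 a7
  row 4: b41 a2 a3 b44 a5 a6 a7
Rows 3 and 4 agree on WCity, Qty; apply WCity, Qty→ShipID, WhID and equate their ShipID, WhID entries.
Rows 1 and 2 agree on WhID; apply WhID→WCity and equate their WCity entries.
Rows 1 and 2 agree on WCity; apply WCity→ProdID and equate their ProdID entries.
Rows 1 and 3 agree on WCity; apply WCity→ProdID and equate their ProdID entries.
Rows 1 and 4 agree on WCity; apply WCity→ProdID and equate their ProdID entries.
Row 4 is now all distinguished symbols — the join is lossless.

Yes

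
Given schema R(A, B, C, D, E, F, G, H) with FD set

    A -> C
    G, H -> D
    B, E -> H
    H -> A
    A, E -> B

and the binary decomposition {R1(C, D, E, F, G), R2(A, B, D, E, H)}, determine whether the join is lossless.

No

Common attributes: R1 ∩ R2 = {D, E}.
No dependency enlarges {D, E}, so (D, E)⁺ = {D, E}.
The closure contains neither all of R1 = {C, D, E, F, G} nor all of R2 = {A, B, D, E, H}, so the common attributes are not a superkey of either fragment. The join is lossy.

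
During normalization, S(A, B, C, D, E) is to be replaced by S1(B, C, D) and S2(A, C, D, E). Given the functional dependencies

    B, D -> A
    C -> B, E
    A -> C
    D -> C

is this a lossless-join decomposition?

Yes

Common attributes: S1 ∩ S2 = {C, D}.
Closure of {C, D}: C → B, E applies, adding B, E; B, D → A applies, adding A. So (C, D)⁺ = {A, B, C, D, E}.
This closure contains every attribute of S1, so S1 ∩ S2 → S1. The join is lossless.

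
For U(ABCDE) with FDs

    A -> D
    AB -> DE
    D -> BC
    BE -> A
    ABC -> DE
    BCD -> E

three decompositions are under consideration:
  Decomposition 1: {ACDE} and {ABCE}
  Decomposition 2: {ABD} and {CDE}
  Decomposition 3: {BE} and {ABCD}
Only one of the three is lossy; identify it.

Decomposition 1: common = {ACE}, closure = {ABCDE} → lossless.
Decomposition 2: common = {D}, closure = {ABCDE} → lossless.
Decomposition 3: common = {B}, closure = {B} → lossy.

Decomposition 3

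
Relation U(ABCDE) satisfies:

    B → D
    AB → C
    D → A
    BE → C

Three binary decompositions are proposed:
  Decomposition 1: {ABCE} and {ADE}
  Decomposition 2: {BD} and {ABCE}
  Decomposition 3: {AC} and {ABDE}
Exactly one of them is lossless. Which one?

Decomposition 1: common = {AE}, closure = {AE} → lossy.
Decomposition 2: common = {B}, closure = {ABCD} → lossless.
Decomposition 3: common = {A}, closure = {A} → lossy.

Decomposition 2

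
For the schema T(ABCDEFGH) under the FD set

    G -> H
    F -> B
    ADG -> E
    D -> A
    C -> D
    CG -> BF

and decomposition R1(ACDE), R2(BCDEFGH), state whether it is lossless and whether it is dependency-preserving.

Lossless test: (CDE)⁺ = {ACDE}, which contains all of one fragment — lossless.
Dependency preservation: ADG → E is not contained in any single fragment, but the restricted closure of its left-hand side across the fragments still reaches the right-hand side; the remaining FDs each lie inside some fragment. All dependencies are preserved.

lossless and dependency-preserving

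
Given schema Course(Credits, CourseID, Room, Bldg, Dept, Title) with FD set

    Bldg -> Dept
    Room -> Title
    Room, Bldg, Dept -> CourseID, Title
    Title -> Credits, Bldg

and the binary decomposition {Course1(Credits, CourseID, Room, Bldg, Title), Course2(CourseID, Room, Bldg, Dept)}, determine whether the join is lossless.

Common attributes: Course1 ∩ Course2 = {CourseID, Room, Bldg}.
Closure of {CourseID, Room, Bldg}: Bldg → Dept applies, adding Dept; Room → Title applies, adding Title; Title → Credits, Bldg applies, adding Credits. So (CourseID, Room, Bldg)⁺ = {Credits, CourseID, Room, Bldg, Dept, Title}.
This closure contains every attribute of Course1, so Course1 ∩ Course2 → Course1. The join is lossless.

Yes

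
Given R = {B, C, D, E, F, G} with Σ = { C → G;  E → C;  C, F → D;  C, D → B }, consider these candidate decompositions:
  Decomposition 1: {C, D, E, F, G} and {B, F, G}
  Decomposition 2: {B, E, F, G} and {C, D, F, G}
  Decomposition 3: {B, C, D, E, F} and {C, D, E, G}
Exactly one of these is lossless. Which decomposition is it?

Decomposition 3

Decomposition 1: common = {F, G}, closure = {F, G} → lossy.
Decomposition 2: common = {F, G}, closure = {F, G} → lossy.
Decomposition 3: common = {C, D, E}, closure = {B, C, D, E, G} → lossless.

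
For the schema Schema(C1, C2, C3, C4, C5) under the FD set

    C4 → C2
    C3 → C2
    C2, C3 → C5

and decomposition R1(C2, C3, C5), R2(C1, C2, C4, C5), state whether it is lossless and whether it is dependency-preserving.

lossy but dependency-preserving

Lossless test: (C2, C5)⁺ = {C2, C5}, which is a superkey of neither fragment — lossy.
Dependency preservation: every FD's attributes lie within a single fragment, so each can be enforced locally — preserved.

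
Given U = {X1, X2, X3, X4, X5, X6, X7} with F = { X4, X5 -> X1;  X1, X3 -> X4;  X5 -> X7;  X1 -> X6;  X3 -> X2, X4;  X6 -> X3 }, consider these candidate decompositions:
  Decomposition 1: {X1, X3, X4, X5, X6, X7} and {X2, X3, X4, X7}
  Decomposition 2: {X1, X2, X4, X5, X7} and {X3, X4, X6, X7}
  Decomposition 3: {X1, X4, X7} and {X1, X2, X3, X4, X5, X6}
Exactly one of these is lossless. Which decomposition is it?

Decomposition 1: common = {X3, X4, X7}, closure = {X2, X3, X4, X7} → lossless.
Decomposition 2: common = {X4, X7}, closure = {X4, X7} → lossy.
Decomposition 3: common = {X1, X4}, closure = {X1, X2, X3, X4, X6} → lossy.

Decomposition 1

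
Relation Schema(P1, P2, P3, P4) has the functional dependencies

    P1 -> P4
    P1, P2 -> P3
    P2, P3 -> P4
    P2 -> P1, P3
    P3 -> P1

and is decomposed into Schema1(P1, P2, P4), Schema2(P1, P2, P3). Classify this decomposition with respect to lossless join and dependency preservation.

lossless and dependency-preserving

Lossless test: (P1, P2)⁺ = {P1, P2, P3, P4}, which contains all of one fragment — lossless.
Dependency preservation: P2, P3 → P4 is not contained in any single fragment, but the restricted closure of its left-hand side across the fragments still reaches the right-hand side; the remaining FDs each lie inside some fragment. All dependencies are preserved.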